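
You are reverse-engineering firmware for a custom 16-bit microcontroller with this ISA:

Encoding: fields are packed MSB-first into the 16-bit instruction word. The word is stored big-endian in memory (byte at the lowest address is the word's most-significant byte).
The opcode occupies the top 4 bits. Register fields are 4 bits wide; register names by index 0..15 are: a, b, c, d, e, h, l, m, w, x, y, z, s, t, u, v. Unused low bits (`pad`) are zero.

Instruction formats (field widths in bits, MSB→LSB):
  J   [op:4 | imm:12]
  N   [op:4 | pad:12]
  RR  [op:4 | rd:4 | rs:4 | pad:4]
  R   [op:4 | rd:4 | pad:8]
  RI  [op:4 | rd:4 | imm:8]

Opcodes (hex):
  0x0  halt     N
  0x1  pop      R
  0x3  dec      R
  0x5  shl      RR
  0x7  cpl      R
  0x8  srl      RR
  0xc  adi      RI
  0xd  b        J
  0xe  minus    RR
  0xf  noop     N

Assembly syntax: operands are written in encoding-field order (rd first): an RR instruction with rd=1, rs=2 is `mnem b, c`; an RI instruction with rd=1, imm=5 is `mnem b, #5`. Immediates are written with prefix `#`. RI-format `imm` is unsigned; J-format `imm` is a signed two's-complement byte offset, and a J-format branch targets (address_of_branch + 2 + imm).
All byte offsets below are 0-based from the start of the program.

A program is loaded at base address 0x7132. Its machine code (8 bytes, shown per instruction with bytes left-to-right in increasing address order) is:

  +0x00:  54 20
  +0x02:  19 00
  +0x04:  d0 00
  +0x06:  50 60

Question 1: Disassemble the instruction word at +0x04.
+0x04: d0 00 ⇒ word 0xd000 (big)
  opcode bits[15:12]=0xd: b/J
  imm: (w>>0)&0xfff=0x0 → #0

b #0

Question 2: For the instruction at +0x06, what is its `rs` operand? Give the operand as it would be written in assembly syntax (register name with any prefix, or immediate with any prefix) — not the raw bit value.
l

@+06  big-endian(50 60) = 0x5060
  opcode bits[15:12]=0x5: shl/RR
  rd@[11:8]=0x0 ⇒ a
  rs@[7:4]=0x6 ⇒ l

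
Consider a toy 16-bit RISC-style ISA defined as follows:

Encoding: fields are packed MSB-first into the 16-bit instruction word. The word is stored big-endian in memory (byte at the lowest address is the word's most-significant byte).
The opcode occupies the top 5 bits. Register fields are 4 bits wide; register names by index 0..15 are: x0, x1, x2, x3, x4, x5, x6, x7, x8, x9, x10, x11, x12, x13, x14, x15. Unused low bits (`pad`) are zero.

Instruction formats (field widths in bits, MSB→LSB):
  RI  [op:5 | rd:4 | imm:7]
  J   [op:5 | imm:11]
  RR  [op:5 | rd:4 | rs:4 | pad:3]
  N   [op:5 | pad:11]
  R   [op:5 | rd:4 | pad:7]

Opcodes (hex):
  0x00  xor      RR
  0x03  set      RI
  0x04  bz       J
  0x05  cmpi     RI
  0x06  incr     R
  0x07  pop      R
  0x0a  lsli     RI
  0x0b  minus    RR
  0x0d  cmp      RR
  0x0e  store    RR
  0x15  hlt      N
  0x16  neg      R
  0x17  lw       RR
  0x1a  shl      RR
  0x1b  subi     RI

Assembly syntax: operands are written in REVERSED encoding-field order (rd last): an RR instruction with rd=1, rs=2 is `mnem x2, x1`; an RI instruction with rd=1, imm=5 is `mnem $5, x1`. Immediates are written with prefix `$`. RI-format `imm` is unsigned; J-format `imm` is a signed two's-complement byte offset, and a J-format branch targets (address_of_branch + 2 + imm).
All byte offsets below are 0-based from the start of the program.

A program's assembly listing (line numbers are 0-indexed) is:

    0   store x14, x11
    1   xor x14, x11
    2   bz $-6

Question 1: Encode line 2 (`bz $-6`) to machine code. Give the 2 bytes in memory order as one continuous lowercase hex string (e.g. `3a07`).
27fa

2. bz fields op=0x4:5|imm=-6:11 → word 27fah → 27 fa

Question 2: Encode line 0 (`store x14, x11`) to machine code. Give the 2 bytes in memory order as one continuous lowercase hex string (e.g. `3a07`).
L0: store op=0xe:5|rd=11:4|rs=14:4|pad=0:3 ⇒ 0x75f0 ⇒ big 75 f0

75f0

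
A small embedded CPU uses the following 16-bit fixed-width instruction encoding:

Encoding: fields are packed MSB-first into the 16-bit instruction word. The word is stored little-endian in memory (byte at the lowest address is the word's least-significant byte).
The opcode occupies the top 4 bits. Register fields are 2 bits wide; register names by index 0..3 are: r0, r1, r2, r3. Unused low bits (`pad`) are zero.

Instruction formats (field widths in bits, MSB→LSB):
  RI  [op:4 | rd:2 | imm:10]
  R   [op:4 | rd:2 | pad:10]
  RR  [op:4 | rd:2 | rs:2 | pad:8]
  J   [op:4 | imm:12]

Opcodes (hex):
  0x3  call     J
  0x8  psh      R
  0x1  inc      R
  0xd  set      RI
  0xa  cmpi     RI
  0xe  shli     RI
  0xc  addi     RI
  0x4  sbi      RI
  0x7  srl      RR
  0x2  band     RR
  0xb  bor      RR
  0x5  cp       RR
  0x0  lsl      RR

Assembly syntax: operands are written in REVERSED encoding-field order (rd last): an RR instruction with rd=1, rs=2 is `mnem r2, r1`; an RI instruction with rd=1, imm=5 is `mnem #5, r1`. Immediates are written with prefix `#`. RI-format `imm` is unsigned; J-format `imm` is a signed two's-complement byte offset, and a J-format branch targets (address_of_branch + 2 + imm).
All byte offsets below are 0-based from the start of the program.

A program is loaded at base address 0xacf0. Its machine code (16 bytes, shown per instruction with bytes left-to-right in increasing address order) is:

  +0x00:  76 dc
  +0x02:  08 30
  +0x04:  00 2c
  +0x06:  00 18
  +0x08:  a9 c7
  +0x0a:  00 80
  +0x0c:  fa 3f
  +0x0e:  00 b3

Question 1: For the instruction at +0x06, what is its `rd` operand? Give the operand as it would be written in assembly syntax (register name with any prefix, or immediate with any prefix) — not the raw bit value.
[06] 00 18 → 0x1800
  opcode bits[15:12]=0x1: inc/R
  [11:10] rd=2 = r2

r2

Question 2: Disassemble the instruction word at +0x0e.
bor r3, r0

[0e] 00 b3 → 0xb300
  top 4b → 0xb → bor [RR]
  [11:10] rd=0 = r0
  [9:8] rs=3 = r3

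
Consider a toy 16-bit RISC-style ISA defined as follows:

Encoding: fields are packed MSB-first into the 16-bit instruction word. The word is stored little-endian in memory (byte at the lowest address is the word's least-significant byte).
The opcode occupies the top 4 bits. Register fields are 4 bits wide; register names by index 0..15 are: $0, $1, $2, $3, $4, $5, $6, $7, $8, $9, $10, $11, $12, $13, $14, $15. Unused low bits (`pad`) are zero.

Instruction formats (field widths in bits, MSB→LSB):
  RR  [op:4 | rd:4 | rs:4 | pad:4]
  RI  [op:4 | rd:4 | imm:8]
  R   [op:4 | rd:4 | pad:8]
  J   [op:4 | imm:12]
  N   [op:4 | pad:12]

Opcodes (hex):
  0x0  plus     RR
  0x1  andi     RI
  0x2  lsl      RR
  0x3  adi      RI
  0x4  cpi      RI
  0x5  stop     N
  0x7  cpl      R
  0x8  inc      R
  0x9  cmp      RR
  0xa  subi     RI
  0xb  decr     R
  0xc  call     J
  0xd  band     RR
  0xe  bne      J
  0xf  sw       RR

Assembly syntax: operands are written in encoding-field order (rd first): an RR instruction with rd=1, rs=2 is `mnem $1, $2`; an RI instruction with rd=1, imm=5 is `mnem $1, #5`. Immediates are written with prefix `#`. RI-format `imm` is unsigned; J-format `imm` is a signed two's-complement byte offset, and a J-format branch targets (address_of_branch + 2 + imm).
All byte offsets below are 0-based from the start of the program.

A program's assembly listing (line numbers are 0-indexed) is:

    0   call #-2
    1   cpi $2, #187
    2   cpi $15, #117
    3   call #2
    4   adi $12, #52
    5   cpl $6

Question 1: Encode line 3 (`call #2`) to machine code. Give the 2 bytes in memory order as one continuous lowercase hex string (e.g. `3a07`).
02c0

3. call fields op=0xc:4|imm=2:12 → word c002h → 02 c0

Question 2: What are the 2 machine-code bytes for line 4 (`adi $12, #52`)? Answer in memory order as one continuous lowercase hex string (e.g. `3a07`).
line 4 (adi): pack op=0x3:4|rd=12:4|imm=52:8 = 0x3c34; little→ 34 3c

343c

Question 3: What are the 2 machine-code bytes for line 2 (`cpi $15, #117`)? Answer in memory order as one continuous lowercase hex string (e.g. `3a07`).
line 2 (cpi): pack op=0x4:4|rd=15:4|imm=117:8 = 0x4f75; little→ 75 4f

754f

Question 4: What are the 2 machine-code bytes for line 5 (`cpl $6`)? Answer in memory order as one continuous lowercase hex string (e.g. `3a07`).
0076

line 5 (cpl): pack op=0x7:4|rd=6:4|pad=0:8 = 0x7600; little→ 00 76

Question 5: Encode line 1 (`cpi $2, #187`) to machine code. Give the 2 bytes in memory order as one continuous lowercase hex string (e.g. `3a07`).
bb42

1. cpi fields op=0x4:4|rd=2:4|imm=187:8 → word 42bbh → bb 42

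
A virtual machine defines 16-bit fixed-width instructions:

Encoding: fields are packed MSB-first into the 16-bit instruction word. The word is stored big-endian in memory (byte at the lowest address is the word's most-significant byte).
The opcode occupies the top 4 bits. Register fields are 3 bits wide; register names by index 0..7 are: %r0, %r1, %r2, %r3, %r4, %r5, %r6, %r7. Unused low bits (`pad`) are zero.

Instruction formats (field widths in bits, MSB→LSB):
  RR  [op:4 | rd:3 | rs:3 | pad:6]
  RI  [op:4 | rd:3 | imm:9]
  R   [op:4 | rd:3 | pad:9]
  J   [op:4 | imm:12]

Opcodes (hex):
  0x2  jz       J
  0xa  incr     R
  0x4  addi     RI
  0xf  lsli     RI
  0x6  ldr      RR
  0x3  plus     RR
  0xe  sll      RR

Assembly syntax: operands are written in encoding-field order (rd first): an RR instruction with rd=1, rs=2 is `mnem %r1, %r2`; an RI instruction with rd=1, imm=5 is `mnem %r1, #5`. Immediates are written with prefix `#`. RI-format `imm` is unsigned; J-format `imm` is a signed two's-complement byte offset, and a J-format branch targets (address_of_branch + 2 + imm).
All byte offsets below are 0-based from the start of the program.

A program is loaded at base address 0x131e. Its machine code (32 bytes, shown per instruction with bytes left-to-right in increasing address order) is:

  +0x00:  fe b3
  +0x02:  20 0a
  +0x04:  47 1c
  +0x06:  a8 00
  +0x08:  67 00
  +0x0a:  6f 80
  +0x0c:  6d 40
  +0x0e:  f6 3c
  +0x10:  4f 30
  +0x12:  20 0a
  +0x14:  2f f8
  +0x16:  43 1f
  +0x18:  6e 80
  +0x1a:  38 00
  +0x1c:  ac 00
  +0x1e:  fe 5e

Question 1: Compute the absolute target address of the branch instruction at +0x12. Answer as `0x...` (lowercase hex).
+0x12: 20 0a ⇒ word 0x200a (big)
  top 4b → 0x2 → jz [J]
  imm@[11:0]=0xa ⇒ #10
  target = base 0x131e + off 0x12 + 2 + imm 10 = 0x133c

0x133c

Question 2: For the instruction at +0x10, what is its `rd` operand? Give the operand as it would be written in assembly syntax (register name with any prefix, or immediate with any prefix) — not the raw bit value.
+0x10: 4f 30 ⇒ word 0x4f30 (big)
  top 4b → 0x4 → addi [RI]
  rd: (w>>9)&0x7=0x7 → %r7
  imm: (w>>0)&0x1ff=0x130 → #304

%r7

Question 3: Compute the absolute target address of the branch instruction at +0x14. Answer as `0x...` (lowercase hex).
0x132c

[14] 2f f8 → 0x2ff8
  op=0x2ff8>>12=0x2 ⇒ jz (J)
  imm: (w>>0)&0xfff=0xff8 (s12→-8) → #-8
  target = base 0x131e + off 0x14 + 2 + imm -8 = 0x132c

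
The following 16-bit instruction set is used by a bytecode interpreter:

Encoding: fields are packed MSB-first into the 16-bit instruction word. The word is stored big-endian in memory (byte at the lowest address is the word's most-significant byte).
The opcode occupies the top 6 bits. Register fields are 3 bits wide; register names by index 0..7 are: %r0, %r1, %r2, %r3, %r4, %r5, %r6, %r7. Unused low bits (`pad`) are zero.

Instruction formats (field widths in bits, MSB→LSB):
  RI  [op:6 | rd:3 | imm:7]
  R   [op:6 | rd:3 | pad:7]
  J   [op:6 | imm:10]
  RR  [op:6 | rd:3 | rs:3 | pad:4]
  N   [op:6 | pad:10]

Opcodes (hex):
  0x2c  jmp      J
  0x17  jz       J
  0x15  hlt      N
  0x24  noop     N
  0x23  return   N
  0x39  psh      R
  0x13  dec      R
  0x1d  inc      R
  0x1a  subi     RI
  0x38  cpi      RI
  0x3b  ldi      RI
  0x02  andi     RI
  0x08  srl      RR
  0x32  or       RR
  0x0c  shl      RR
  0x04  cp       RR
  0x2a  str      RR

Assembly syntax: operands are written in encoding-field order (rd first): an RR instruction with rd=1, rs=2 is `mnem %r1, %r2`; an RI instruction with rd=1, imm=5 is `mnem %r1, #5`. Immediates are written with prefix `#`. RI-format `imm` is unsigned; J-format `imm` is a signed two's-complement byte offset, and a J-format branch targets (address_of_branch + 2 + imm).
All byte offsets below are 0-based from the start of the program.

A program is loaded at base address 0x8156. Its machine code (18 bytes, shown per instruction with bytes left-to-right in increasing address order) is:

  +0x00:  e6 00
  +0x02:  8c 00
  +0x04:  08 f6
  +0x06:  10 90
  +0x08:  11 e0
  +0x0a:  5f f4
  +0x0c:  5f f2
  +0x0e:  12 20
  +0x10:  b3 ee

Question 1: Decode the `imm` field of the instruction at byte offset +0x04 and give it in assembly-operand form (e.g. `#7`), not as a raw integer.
@+04  big-endian(08 f6) = 0x08f6
  opcode bits[15:10]=0x2: andi/RI
  rd: (w>>7)&0x7=0x1 → %r1
  imm: (w>>0)&0x7f=0x76 → #118

#118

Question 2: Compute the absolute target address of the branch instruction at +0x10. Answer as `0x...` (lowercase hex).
0x8156

[10] b3 ee → 0xb3ee
  opcode bits[15:10]=0x2c: jmp/J
  imm: (w>>0)&0x3ff=0x3ee (s10→-18) → #-18
  target = base 0x8156 + off 0x10 + 2 + imm -18 = 0x8156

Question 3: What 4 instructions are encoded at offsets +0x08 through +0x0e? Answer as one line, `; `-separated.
cp %r3, %r6; jz #-12; jz #-14; cp %r4, %r2

[08] 11 e0 → 0x11e0
  top 6b → 0x4 → cp [RR]
  rd: (w>>7)&0x7=0x3 → %r3
  rs: (w>>4)&0x7=0x6 → %r6
[0a] 5f f4 → 0x5ff4
  top 6b → 0x17 → jz [J]
  imm: (w>>0)&0x3ff=0x3f4 (s10→-12) → #-12
[0c] 5f f2 → 0x5ff2
  top 6b → 0x17 → jz [J]
  imm: (w>>0)&0x3ff=0x3f2 (s10→-14) → #-14
[0e] 12 20 → 0x1220
  top 6b → 0x4 → cp [RR]
  rd: (w>>7)&0x7=0x4 → %r4
  rs: (w>>4)&0x7=0x2 → %r2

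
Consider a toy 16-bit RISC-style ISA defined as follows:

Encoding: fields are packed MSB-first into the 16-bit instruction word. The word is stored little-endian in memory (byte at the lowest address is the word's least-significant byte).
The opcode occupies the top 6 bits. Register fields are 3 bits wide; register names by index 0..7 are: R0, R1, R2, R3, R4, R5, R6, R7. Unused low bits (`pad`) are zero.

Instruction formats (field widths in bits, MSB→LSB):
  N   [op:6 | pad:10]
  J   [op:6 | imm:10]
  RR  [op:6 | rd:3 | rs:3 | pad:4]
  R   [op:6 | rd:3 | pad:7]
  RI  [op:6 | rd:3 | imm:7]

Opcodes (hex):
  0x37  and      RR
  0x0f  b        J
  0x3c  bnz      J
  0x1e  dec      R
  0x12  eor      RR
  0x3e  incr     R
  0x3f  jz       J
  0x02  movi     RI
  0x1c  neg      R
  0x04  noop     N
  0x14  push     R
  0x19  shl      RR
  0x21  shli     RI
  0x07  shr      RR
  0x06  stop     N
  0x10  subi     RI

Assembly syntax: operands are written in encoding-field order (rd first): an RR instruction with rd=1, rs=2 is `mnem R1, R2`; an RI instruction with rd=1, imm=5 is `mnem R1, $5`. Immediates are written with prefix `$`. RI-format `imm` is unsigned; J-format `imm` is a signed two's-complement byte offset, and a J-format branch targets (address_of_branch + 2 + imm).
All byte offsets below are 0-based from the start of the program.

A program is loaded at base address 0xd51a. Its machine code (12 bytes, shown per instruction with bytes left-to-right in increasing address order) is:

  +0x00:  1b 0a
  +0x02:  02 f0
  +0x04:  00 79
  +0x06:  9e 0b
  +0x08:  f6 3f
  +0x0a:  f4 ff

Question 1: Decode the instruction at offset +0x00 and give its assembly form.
off 0x00: read 1b 0a as little → 0x0a1b
  top 6b → 0x2 → movi [RI]
  [9:7] rd=4 = R4
  [6:0] imm=27 = $27

movi R4, $27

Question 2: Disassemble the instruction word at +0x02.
+0x02: 02 f0 ⇒ word 0xf002 (little)
  top 6b → 0x3c → bnz [J]
  imm@[9:0]=0x2 ⇒ $2

bnz $2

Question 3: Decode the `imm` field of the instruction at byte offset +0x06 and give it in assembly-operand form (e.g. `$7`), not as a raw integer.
off 0x06: read 9e 0b as little → 0x0b9e
  opcode bits[15:10]=0x2: movi/RI
  rd: (w>>7)&0x7=0x7 → R7
  imm: (w>>0)&0x7f=0x1e → $30

$30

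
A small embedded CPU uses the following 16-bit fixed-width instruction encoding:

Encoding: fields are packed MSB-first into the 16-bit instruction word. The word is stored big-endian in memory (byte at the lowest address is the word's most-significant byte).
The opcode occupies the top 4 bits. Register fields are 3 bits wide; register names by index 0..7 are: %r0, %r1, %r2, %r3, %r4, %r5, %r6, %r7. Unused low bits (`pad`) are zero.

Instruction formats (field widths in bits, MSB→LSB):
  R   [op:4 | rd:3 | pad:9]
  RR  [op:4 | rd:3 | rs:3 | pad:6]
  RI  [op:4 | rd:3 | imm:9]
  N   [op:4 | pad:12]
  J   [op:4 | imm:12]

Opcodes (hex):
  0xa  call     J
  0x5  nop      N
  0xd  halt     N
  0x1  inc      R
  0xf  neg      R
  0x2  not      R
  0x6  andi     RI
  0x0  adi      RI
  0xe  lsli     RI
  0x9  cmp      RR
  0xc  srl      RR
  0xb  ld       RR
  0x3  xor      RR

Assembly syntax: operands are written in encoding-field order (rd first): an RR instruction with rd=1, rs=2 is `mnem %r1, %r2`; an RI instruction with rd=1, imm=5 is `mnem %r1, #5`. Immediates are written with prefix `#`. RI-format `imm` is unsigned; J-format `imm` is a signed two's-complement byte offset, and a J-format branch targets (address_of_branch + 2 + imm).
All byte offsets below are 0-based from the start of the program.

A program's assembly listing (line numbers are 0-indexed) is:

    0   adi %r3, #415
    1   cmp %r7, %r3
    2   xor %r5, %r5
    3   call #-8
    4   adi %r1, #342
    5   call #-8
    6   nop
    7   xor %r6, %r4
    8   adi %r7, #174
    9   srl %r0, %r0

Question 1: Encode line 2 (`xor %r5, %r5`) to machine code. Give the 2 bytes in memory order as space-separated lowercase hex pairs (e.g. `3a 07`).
3b 40

line 2 (xor): pack op=0x3:4|rd=5:3|rs=5:3|pad=0:6 = 0x3b40; big→ 3b 40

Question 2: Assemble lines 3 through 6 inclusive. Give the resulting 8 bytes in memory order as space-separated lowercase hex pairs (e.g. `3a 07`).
af f8 03 56 af f8 50 00

line 3 (call): pack op=0xa:4|imm=-8:12 = 0xaff8; big→ af f8
line 4 (adi): pack op=0x0:4|rd=1:3|imm=342:9 = 0x0356; big→ 03 56
line 5 (call): pack op=0xa:4|imm=-8:12 = 0xaff8; big→ af f8
line 6 (nop): pack op=0x5:4|pad=0:12 = 0x5000; big→ 50 00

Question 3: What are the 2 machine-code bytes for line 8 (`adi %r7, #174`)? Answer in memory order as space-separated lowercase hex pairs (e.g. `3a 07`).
0e ae

8. adi fields op=0x0:4|rd=7:3|imm=174:9 → word 0eaeh → 0e ae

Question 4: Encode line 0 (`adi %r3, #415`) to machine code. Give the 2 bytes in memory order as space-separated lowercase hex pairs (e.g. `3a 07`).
L0: adi op=0x0:4|rd=3:3|imm=415:9 ⇒ 0x079f ⇒ big 07 9f

07 9f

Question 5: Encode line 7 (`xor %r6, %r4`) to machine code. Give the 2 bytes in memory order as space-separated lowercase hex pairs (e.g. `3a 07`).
3d 00

L7: xor op=0x3:4|rd=6:3|rs=4:3|pad=0:6 ⇒ 0x3d00 ⇒ big 3d 00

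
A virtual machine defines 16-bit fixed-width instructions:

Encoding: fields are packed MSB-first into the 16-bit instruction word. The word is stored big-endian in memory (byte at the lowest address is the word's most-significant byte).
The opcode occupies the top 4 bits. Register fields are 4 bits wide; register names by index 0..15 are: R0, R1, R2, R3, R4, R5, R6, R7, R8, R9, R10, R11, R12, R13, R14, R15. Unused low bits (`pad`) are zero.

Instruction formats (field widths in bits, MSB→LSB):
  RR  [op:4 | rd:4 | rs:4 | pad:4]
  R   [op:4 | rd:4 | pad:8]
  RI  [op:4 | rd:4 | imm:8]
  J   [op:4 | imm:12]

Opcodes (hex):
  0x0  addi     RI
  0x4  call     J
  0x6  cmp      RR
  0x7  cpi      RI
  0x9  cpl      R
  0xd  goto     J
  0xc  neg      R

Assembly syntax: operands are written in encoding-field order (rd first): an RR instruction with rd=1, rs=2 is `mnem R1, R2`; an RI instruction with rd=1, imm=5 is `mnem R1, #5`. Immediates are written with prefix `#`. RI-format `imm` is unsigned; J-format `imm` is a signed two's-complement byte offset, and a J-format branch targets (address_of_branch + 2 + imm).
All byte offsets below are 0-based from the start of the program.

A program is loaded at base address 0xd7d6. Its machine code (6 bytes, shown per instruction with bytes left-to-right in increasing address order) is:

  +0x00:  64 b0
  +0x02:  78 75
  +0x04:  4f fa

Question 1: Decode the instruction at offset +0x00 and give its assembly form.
cmp R4, R11

[00] 64 b0 → 0x64b0
  top 4b → 0x6 → cmp [RR]
  rd@[11:8]=0x4 ⇒ R4
  rs@[7:4]=0xb ⇒ R11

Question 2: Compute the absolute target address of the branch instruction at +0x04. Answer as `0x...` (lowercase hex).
off 0x04: read 4f fa as big → 0x4ffa
  op=0x4ffa>>12=0x4 ⇒ call (J)
  imm: (w>>0)&0xfff=0xffa (s12→-6) → #-6
  target = base 0xd7d6 + off 0x04 + 2 + imm -6 = 0xd7d6

0xd7d6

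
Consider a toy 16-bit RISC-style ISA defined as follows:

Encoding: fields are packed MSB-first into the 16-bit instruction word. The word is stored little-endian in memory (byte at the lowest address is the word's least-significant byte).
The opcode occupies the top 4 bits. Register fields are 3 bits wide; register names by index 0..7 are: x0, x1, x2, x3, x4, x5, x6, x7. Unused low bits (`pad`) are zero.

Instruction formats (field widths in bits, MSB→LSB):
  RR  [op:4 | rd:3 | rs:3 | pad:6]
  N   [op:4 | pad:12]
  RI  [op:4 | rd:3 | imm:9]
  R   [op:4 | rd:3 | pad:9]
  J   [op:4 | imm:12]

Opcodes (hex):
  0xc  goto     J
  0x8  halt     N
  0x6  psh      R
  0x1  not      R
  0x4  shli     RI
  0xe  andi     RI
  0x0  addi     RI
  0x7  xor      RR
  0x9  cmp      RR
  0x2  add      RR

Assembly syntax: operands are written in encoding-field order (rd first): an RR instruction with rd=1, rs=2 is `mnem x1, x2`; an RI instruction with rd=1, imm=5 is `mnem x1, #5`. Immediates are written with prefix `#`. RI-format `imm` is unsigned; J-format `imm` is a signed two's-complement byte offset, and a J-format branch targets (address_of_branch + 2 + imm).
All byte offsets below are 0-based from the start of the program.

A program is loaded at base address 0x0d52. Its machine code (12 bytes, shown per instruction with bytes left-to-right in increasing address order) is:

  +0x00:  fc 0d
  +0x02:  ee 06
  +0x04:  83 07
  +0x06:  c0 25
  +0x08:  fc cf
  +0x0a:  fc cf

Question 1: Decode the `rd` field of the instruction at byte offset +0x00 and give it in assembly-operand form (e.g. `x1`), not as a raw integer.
x6

off 0x00: read fc 0d as little → 0x0dfc
  top 4b → 0x0 → addi [RI]
  [11:9] rd=6 = x6
  [8:0] imm=508 = #508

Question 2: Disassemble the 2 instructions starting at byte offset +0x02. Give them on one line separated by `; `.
off 0x02: read ee 06 as little → 0x06ee
  op=0x06ee>>12=0x0 ⇒ addi (RI)
  [11:9] rd=3 = x3
  [8:0] imm=238 = #238
off 0x04: read 83 07 as little → 0x0783
  op=0x0783>>12=0x0 ⇒ addi (RI)
  [11:9] rd=3 = x3
  [8:0] imm=387 = #387

addi x3, #238; addi x3, #387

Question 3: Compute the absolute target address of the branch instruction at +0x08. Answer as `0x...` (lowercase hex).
0x0d58

[08] fc cf → 0xcffc
  top 4b → 0xc → goto [J]
  imm@[11:0]=0xffc (s12→-4) ⇒ #-4
  target = base 0x0d52 + off 0x08 + 2 + imm -4 = 0x0d58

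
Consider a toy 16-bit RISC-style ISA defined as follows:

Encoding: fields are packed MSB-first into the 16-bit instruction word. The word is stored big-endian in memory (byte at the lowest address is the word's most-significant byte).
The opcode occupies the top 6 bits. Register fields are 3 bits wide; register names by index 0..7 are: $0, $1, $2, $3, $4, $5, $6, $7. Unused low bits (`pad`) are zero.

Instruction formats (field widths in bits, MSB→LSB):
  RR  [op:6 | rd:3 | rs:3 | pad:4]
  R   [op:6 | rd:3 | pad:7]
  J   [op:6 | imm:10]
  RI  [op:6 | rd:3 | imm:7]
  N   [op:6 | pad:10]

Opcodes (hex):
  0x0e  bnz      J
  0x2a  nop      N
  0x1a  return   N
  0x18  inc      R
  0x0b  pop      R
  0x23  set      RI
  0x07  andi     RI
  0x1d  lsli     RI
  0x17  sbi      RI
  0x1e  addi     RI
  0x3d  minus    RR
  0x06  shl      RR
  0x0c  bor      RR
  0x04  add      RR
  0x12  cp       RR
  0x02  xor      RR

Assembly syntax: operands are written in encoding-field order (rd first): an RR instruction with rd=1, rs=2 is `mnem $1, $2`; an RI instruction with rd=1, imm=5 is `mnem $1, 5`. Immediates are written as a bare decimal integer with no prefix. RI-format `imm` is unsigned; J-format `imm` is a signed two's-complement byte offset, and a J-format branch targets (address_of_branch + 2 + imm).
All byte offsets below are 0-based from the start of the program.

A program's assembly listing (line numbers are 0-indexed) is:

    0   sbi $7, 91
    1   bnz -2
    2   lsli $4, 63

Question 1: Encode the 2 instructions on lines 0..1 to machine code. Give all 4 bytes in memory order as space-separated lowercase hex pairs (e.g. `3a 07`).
5f db 3b fe

line 0 (sbi): pack op=0x17:6|rd=7:3|imm=91:7 = 0x5fdb; big→ 5f db
line 1 (bnz): pack op=0xe:6|imm=-2:10 = 0x3bfe; big→ 3b fe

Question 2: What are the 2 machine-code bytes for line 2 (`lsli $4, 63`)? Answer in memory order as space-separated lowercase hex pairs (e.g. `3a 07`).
76 3f

line 2 (lsli): pack op=0x1d:6|rd=4:3|imm=63:7 = 0x763f; big→ 76 3f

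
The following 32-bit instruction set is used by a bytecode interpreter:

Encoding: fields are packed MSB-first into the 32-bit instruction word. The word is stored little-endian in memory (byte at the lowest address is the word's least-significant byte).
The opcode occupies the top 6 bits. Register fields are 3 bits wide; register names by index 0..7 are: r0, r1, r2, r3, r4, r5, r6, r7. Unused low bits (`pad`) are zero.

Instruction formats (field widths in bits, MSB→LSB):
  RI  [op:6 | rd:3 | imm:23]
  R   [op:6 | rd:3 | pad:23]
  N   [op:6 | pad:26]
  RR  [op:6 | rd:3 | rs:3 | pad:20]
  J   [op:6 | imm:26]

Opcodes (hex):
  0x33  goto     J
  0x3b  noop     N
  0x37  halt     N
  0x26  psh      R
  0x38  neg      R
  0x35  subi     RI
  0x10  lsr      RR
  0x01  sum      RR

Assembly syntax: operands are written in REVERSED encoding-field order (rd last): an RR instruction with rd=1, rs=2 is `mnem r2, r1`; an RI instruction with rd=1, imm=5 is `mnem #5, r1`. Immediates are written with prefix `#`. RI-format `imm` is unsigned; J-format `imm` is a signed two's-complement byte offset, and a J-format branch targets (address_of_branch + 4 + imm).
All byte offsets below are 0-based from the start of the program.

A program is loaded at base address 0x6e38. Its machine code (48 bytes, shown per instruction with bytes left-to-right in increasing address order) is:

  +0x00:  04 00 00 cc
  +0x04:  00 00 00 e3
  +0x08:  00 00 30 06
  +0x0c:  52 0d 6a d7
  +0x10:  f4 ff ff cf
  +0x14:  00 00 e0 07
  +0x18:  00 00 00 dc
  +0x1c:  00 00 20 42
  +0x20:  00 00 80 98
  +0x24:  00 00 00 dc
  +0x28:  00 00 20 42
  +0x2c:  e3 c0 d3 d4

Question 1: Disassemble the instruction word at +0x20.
@+20  little-endian(00 00 80 98) = 0x98800000
  top 6b → 0x26 → psh [R]
  [25:23] rd=1 = r1

psh r1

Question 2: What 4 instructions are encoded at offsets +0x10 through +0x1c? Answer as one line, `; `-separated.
off 0x10: read f4 ff ff cf as little → 0xcffffff4
  op=0xcffffff4>>26=0x33 ⇒ goto (J)
  [25:0] imm=67108852 (s26→-12) = #-12
off 0x14: read 00 00 e0 07 as little → 0x07e00000
  op=0x07e00000>>26=0x1 ⇒ sum (RR)
  [25:23] rd=7 = r7
  [22:20] rs=6 = r6
off 0x18: read 00 00 00 dc as little → 0xdc000000
  op=0xdc000000>>26=0x37 ⇒ halt (N)
off 0x1c: read 00 00 20 42 as little → 0x42200000
  op=0x42200000>>26=0x10 ⇒ lsr (RR)
  [25:23] rd=4 = r4
  [22:20] rs=2 = r2

goto #-12; sum r6, r7; halt; lsr r2, r4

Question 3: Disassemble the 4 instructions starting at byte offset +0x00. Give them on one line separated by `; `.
[00] 04 00 00 cc → 0xcc000004
  op=0xcc000004>>26=0x33 ⇒ goto (J)
  imm: (w>>0)&0x3ffffff=0x4 → #4
[04] 00 00 00 e3 → 0xe3000000
  op=0xe3000000>>26=0x38 ⇒ neg (R)
  rd: (w>>23)&0x7=0x6 → r6
[08] 00 00 30 06 → 0x06300000
  op=0x06300000>>26=0x1 ⇒ sum (RR)
  rd: (w>>23)&0x7=0x4 → r4
  rs: (w>>20)&0x7=0x3 → r3
[0c] 52 0d 6a d7 → 0xd76a0d52
  op=0xd76a0d52>>26=0x35 ⇒ subi (RI)
  rd: (w>>23)&0x7=0x6 → r6
  imm: (w>>0)&0x7fffff=0x6a0d52 → #6950226

goto #4; neg r6; sum r3, r4; subi #6950226, r6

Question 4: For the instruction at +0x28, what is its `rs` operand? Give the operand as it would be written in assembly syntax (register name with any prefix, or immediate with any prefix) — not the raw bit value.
@+28  little-endian(00 00 20 42) = 0x42200000
  top 6b → 0x10 → lsr [RR]
  [25:23] rd=4 = r4
  [22:20] rs=2 = r2

r2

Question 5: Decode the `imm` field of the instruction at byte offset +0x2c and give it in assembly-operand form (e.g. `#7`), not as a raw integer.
#5488867

[2c] e3 c0 d3 d4 → 0xd4d3c0e3
  op=0xd4d3c0e3>>26=0x35 ⇒ subi (RI)
  rd@[25:23]=0x1 ⇒ r1
  imm@[22:0]=0x53c0e3 ⇒ #5488867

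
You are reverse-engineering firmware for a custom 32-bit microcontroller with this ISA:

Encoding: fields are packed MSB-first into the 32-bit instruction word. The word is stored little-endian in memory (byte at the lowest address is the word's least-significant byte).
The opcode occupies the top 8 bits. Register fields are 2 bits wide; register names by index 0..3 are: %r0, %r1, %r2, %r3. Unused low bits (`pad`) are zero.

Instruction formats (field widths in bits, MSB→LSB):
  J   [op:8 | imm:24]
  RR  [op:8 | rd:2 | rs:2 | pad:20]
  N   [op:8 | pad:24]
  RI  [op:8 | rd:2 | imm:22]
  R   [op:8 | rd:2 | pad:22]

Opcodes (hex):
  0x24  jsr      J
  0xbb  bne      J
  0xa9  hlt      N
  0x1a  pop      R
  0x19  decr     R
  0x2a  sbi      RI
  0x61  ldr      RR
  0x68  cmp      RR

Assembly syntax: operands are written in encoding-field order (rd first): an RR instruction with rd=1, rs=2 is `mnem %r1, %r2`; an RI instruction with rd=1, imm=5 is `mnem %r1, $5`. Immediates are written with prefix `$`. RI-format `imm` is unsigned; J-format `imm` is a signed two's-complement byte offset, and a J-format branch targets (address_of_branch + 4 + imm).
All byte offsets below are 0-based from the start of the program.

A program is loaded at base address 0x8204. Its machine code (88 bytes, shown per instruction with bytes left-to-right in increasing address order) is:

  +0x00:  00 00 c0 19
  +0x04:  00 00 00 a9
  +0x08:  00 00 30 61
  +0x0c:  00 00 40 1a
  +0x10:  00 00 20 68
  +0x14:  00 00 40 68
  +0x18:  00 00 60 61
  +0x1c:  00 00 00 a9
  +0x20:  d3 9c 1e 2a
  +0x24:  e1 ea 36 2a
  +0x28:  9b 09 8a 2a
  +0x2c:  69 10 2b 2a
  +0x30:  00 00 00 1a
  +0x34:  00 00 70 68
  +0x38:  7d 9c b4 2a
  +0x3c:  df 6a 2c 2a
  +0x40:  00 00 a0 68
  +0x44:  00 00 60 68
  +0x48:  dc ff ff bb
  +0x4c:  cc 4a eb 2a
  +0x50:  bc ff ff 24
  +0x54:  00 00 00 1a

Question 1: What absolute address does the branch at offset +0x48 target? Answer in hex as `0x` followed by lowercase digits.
0x822c

[48] dc ff ff bb → 0xbbffffdc
  opcode bits[31:24]=0xbb: bne/J
  imm: (w>>0)&0xffffff=0xffffdc (s24→-36) → $-36
  target = base 0x8204 + off 0x48 + 4 + imm -36 = 0x822c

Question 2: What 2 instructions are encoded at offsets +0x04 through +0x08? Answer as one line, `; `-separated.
hlt; ldr %r0, %r3

[04] 00 00 00 a9 → 0xa9000000
  op=0xa9000000>>24=0xa9 ⇒ hlt (N)
[08] 00 00 30 61 → 0x61300000
  op=0x61300000>>24=0x61 ⇒ ldr (RR)
  rd: (w>>22)&0x3=0x0 → %r0
  rs: (w>>20)&0x3=0x3 → %r3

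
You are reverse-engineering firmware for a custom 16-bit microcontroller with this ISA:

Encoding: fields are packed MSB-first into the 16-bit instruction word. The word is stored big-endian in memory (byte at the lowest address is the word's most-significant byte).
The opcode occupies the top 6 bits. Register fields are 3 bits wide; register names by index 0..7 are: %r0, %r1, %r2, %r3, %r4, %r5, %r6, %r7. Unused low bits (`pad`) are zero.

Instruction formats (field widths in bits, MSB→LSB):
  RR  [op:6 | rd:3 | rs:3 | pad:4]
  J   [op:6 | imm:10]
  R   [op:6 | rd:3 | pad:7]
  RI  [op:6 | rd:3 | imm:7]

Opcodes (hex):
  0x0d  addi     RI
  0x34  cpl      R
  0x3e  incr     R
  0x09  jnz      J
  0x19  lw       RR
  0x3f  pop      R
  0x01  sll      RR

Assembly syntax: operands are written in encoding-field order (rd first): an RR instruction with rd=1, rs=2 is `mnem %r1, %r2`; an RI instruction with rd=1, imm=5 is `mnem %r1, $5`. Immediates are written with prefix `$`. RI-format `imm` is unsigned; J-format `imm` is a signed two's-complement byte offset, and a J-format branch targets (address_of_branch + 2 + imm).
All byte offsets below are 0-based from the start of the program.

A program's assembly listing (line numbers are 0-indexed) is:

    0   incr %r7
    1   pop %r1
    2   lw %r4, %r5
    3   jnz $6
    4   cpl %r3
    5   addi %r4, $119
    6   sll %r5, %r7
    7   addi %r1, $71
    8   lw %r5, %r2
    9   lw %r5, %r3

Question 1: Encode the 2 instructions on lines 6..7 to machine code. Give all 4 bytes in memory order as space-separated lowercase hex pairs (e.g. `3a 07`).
6. sll fields op=0x1:6|rd=5:3|rs=7:3|pad=0:4 → word 06f0h → 06 f0
7. addi fields op=0xd:6|rd=1:3|imm=71:7 → word 34c7h → 34 c7

06 f0 34 c7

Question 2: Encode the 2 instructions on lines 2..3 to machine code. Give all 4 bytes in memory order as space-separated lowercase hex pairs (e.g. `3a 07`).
line 2 (lw): pack op=0x19:6|rd=4:3|rs=5:3|pad=0:4 = 0x6650; big→ 66 50
line 3 (jnz): pack op=0x9:6|imm=6:10 = 0x2406; big→ 24 06

66 50 24 06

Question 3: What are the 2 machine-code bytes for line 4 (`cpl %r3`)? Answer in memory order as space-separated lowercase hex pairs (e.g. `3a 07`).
L4: cpl op=0x34:6|rd=3:3|pad=0:7 ⇒ 0xd180 ⇒ big d1 80

d1 80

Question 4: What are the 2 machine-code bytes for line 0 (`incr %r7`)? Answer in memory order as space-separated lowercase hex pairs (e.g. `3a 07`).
fb 80

0. incr fields op=0x3e:6|rd=7:3|pad=0:7 → word fb80h → fb 80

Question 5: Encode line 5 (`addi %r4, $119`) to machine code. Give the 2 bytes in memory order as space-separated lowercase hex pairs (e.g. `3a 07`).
36 77

L5: addi op=0xd:6|rd=4:3|imm=119:7 ⇒ 0x3677 ⇒ big 36 77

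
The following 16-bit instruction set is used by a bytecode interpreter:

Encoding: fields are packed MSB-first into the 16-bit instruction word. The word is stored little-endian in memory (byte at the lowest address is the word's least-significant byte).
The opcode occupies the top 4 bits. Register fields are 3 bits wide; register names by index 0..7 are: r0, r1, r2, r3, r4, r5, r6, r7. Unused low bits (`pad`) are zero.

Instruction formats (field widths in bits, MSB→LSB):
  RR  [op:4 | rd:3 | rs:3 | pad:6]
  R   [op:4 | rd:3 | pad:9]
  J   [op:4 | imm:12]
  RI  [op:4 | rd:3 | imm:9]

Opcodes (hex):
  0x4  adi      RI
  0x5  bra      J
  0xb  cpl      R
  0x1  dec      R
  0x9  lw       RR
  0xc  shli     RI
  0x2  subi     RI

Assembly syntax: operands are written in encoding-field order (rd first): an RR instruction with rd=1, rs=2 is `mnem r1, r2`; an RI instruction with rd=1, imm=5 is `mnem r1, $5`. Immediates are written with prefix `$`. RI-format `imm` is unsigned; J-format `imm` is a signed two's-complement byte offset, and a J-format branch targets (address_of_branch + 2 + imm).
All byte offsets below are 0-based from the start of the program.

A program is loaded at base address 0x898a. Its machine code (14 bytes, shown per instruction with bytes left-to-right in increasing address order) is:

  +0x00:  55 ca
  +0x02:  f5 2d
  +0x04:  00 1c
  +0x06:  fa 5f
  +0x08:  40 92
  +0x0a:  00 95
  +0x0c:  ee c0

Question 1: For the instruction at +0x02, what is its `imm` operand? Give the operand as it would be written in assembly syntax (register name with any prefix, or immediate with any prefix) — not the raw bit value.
$501

[02] f5 2d → 0x2df5
  opcode bits[15:12]=0x2: subi/RI
  rd@[11:9]=0x6 ⇒ r6
  imm@[8:0]=0x1f5 ⇒ $501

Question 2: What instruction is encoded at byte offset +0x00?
shli r5, $85

[00] 55 ca → 0xca55
  opcode bits[15:12]=0xc: shli/RI
  rd: (w>>9)&0x7=0x5 → r5
  imm: (w>>0)&0x1ff=0x55 → $85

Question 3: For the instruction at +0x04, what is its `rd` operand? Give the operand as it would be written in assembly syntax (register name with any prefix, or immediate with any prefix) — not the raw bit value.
[04] 00 1c → 0x1c00
  opcode bits[15:12]=0x1: dec/R
  rd: (w>>9)&0x7=0x6 → r6

r6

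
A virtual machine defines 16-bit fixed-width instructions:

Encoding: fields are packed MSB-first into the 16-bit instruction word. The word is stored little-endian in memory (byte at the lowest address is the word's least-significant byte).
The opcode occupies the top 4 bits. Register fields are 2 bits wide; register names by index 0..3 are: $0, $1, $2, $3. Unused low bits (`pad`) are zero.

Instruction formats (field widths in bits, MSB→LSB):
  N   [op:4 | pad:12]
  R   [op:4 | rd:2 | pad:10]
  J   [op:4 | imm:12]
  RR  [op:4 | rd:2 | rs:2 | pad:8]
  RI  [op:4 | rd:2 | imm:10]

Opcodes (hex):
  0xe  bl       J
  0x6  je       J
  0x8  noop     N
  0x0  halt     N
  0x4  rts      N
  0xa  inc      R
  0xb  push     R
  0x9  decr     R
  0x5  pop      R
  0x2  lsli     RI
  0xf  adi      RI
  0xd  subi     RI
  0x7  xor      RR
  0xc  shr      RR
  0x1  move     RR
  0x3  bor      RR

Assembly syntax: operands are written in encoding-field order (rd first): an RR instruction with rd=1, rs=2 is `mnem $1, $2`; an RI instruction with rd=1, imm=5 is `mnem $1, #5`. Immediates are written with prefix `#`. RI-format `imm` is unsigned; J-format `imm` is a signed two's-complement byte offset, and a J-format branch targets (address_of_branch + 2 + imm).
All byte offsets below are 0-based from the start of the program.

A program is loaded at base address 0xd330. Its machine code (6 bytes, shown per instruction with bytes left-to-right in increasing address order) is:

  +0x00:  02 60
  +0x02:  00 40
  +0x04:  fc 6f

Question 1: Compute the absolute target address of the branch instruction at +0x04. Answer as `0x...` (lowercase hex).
0xd332

@+04  little-endian(fc 6f) = 0x6ffc
  op=0x6ffc>>12=0x6 ⇒ je (J)
  imm@[11:0]=0xffc (s12→-4) ⇒ #-4
  target = base 0xd330 + off 0x04 + 2 + imm -4 = 0xd332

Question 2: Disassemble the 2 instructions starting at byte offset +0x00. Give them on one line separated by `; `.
[00] 02 60 → 0x6002
  opcode bits[15:12]=0x6: je/J
  [11:0] imm=2 = #2
[02] 00 40 → 0x4000
  opcode bits[15:12]=0x4: rts/N

je #2; rts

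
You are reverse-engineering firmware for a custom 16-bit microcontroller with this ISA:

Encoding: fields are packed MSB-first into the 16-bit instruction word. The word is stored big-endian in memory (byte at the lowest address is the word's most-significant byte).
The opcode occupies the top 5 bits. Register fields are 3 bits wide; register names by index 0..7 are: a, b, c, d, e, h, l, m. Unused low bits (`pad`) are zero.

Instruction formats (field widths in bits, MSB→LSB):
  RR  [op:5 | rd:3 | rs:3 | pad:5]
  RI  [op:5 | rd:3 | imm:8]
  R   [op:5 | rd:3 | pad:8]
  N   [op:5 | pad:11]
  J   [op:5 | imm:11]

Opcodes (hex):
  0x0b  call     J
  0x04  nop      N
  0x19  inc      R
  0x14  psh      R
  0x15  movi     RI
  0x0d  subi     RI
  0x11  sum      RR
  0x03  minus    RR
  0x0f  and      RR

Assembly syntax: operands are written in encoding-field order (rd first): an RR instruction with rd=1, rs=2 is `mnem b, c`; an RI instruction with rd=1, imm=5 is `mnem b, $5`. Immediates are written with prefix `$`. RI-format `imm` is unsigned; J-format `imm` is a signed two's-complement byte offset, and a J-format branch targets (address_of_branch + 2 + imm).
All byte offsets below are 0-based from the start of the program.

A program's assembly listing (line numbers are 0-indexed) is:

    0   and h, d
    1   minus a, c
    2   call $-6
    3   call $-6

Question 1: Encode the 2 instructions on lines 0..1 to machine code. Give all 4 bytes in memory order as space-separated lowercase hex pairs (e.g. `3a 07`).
line 0 (and): pack op=0xf:5|rd=5:3|rs=3:3|pad=0:5 = 0x7d60; big→ 7d 60
line 1 (minus): pack op=0x3:5|rd=0:3|rs=2:3|pad=0:5 = 0x1840; big→ 18 40

7d 60 18 40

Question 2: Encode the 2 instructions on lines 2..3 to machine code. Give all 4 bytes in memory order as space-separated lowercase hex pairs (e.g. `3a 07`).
5f fa 5f fa

line 2 (call): pack op=0xb:5|imm=-6:11 = 0x5ffa; big→ 5f fa
line 3 (call): pack op=0xb:5|imm=-6:11 = 0x5ffa; big→ 5f fa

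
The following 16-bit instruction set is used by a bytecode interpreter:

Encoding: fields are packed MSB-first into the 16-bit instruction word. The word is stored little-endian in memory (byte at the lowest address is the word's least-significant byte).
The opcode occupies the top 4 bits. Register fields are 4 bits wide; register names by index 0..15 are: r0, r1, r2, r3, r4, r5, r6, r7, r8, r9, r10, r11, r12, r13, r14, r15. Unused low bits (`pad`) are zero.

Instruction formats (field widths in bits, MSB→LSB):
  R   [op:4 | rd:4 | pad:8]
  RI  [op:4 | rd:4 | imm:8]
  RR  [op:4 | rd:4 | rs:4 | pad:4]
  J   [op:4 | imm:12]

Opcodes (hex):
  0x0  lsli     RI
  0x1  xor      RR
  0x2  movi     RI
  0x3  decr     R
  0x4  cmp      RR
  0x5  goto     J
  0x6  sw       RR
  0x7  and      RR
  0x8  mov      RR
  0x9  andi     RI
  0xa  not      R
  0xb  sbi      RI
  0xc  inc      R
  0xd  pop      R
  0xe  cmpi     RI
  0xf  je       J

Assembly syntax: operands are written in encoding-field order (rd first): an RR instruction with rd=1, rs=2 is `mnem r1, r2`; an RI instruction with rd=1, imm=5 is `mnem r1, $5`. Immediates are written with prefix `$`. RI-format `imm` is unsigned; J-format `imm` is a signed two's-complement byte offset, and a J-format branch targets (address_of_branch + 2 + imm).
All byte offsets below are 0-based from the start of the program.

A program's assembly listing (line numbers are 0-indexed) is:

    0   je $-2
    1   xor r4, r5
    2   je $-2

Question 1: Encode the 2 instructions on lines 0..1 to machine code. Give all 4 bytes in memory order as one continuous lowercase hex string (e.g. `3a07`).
line 0 (je): pack op=0xf:4|imm=-2:12 = 0xfffe; little→ fe ff
line 1 (xor): pack op=0x1:4|rd=4:4|rs=5:4|pad=0:4 = 0x1450; little→ 50 14

feff5014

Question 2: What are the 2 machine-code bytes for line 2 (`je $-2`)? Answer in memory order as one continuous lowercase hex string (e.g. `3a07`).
line 2 (je): pack op=0xf:4|imm=-2:12 = 0xfffe; little→ fe ff

feff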